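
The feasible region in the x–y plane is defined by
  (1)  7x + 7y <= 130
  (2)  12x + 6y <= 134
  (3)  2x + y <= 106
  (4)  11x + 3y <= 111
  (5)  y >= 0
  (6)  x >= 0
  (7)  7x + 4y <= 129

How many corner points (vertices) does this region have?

5

Of the 20 pairwise boundary intersections, those satisfying every inequality are:
  (79/21, 311/21)
  (0, 130/7)
  (44/5, 71/15)
  (111/11, 0)
  (0, 0)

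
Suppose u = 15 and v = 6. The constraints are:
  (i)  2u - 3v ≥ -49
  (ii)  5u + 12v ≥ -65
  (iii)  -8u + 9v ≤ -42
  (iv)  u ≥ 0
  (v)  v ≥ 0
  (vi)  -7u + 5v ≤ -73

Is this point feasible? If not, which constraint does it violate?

(i): 12 ≥ -49 ✓
(ii): 147 ≥ -65 ✓
(iii): -66 ≤ -42 ✓
(iv): 15 ≥ 0 ✓
(v): 6 ≥ 0 ✓
(vi): -75 ≤ -73 ✓

feasible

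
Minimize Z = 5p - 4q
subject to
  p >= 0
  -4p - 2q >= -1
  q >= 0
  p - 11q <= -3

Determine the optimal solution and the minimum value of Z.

Vertices and Z = 5p - 4q:
  (0, 1/2) → Z = -2
  (0, 3/11) → Z = -12/11
  (5/46, 13/46) → Z = -27/46

The optimum lies where p = 0 and -4p - 2q = -1.
Solving simultaneously gives p = 0, q = 1/2.

p = 0, q = 1/2, minimum Z = -2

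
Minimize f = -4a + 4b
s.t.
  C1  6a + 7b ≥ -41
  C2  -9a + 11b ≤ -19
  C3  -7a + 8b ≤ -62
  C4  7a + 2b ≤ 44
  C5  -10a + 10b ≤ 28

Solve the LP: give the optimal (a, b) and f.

Feasible corners and f = -4a + 4b:
  (106/97, -659/97) → f = -3060/97
  (390/37, -551/37) → f = -3764/37
  (34/5, -9/5) → f = -172/5

At the optimal vertex, 6a + 7b = -41 and 7a + 2b = 44.
Solving simultaneously gives a = 390/37, b = -551/37.

a = 390/37, b = -551/37, minimum f = -3764/37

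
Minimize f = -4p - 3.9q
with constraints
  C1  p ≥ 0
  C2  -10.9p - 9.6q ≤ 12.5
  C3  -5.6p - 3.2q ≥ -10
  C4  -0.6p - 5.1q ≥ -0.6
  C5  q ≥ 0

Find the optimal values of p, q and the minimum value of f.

p = 1, q = 0, minimum f = -4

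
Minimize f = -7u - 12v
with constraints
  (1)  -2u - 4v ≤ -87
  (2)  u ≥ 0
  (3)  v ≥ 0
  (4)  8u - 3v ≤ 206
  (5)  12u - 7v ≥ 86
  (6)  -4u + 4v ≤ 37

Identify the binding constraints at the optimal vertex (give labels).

(4) and (6)

Corner points and f = -7u - 12v:
  (1085/38, 142/19) → f = -11003/38
  (953/62, 436/31) → f = -17135/62
  (187/4, 56) → f = -3997/4
  (603/20, 197/5) → f = -13677/20

The minimum is at (187/4, 56). Substituting into each constraint, equality holds for (4) and (6); the remaining constraints have slack.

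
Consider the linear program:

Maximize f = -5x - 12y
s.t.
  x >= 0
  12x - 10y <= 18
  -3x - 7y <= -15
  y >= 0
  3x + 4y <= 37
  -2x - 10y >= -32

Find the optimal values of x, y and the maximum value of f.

Feasible corners and f = -5x - 12y:
  (0, 15/7) → f = -180/7
  (0, 16/5) → f = -192/5
  (46/19, 21/19) → f = -482/19
  (25/7, 87/35) → f = -1669/35

The binding constraints are 12x - 10y = 18 and -3x - 7y = -15.
Solving simultaneously gives x = 46/19, y = 21/19.

x = 46/19, y = 21/19, maximum f = -482/19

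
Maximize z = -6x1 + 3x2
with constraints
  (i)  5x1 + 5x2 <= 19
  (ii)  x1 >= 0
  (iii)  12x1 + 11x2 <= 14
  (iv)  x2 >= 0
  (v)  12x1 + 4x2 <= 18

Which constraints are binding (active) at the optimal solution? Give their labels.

Feasible corners and z = -6x1 + 3x2:
  (0, 14/11) → z = 42/11
  (0, 0) → z = 0
  (7/6, 0) → z = -7

The maximum is at (0, 14/11). Substituting into each constraint, equality holds for (ii) and (iii); the remaining constraints have slack.

(ii) and (iii)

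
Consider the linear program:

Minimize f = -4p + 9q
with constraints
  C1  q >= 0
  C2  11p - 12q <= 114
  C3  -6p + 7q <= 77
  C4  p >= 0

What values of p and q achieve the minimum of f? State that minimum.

Feasible corners and f = -4p + 9q:
  (114/11, 0) → f = -456/11
  (0, 0) → f = 0
  (1722/5, 1531/5) → f = 6891/5
  (0, 11) → f = 99

At the optimal vertex, q = 0 and 11p - 12q = 114.
Solving simultaneously gives p = 114/11, q = 0.

p = 114/11, q = 0, minimum f = -456/11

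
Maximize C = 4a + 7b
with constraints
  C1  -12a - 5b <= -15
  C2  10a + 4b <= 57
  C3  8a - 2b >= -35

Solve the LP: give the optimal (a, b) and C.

At the optimal vertex, 10a + 4b = 57 and 8a - 2b = -35.
Solving simultaneously gives a = -1/2, b = 31/2.

a = -1/2, b = 31/2, maximum C = 213/2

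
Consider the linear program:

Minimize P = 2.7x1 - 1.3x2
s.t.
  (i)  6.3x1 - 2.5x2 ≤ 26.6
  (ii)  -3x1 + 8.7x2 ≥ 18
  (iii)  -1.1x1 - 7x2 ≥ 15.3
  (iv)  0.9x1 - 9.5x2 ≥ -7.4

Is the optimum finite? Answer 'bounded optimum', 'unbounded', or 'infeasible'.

unbounded

From the feasible point (-8637/1019, -870/1019), moving in the direction (-8.7, -3) keeps every constraint satisfied while P decreases without bound.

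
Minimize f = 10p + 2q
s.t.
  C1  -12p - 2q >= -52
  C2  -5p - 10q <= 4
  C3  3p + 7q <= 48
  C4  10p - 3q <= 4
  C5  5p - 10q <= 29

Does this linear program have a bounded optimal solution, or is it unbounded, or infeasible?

bounded optimum

Extreme points and f = 10p + 2q:
  (-508/5, 252/5) → f = -4576/5
  (28/115, -12/23) → f = 32/23
  (172/79, 468/79) → f = 2656/79
The feasible region has finitely many vertices and no improving ray; the minimum is -4576/5 at (-508/5, 252/5).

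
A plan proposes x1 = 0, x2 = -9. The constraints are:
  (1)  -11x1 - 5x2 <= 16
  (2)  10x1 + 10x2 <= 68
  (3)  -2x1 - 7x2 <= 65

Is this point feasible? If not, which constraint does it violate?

not feasible — violates (1)

Constraint (1): -11x1 - 5x2 = 45, which is not ≤ 16. All other constraints are satisfied.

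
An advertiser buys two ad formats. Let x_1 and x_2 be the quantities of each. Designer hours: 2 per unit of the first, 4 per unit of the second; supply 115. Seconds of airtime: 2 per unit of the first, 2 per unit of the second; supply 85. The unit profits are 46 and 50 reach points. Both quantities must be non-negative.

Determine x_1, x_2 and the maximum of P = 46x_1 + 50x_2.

Feasible corners and P = 46x_1 + 50x_2:
  (0, 0) → P = 0
  (0, 115/4) → P = 2875/2
  (85/2, 0) → P = 1955
  (55/2, 15) → P = 2015

At the optimal vertex, 2x_1 + 4x_2 = 115 and 2x_1 + 2x_2 = 85.
Solving simultaneously gives x_1 = 55/2, x_2 = 15.

x_1 = 55/2, x_2 = 15, maximum P = 2015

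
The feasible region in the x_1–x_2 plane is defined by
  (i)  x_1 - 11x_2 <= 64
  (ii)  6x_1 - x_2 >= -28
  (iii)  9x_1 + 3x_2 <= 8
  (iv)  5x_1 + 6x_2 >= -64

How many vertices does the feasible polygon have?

4

Of the 6 pairwise boundary intersections, those satisfying every inequality are:
  (140/51, -284/51)
  (-320/61, -384/61)
  (-76/27, 100/9)
  (-232/41, -244/41)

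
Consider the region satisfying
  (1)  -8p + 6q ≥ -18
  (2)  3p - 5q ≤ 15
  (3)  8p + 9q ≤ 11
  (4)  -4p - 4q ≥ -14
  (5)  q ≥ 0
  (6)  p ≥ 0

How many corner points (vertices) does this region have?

3

Of the 15 pairwise boundary intersections, those satisfying every inequality are:
  (11/8, 0)
  (0, 11/9)
  (0, 0)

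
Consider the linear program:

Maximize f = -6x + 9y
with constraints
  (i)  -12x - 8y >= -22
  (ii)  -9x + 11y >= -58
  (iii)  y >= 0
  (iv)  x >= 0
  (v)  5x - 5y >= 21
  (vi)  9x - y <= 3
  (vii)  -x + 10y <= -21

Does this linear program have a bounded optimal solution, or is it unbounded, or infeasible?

The boundaries 9x - y = 3 and -x + 10y = -21 meet at (9/89, -186/89), but that point violates y ≥ 0. Every candidate vertex is excluded by some other constraint, so the feasible region is empty.

infeasible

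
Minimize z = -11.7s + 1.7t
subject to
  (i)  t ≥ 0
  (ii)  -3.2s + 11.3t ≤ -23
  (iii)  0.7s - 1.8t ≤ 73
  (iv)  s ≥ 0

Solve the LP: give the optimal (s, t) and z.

s = 15670/43, t = 4350/43, minimum z = -175944/43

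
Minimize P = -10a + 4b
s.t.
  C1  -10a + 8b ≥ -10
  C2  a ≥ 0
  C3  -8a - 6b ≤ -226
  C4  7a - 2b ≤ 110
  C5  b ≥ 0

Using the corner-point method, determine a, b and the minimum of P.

a = 215/9, b = 515/18, minimum P = -1120/9

Feasible corners and P = -10a + 4b:
  (467/31, 545/31) → P = -2490/31
  (215/9, 515/18) → P = -1120/9
  (0, 113/3) → P = 452/3
The feasible region is unbounded (it extends along (0, 1), (2, 7)), but P strictly increases along every unbounded feasible direction, so there is no improving ray and the minimum is attained at a vertex.

At the optimal vertex, -10a + 8b = -10 and 7a - 2b = 110.
Solving simultaneously gives a = 215/9, b = 515/18.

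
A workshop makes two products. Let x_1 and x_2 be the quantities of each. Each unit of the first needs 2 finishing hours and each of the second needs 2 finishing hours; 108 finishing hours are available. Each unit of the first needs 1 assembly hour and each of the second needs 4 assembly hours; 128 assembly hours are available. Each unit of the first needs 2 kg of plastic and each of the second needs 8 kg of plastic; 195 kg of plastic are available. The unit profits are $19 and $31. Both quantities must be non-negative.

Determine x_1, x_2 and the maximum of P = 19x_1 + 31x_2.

x_1 = 79/2, x_2 = 29/2, maximum P = 1200

Extreme points and P = 19x_1 + 31x_2:
  (0, 0) → P = 0
  (0, 195/8) → P = 6045/8
  (54, 0) → P = 1026
  (79/2, 29/2) → P = 1200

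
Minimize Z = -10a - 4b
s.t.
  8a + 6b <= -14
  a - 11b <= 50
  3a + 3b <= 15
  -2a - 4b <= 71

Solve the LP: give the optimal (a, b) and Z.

a = 73/47, b = -207/47, minimum Z = 98/47

Feasible corners and Z = -10a - 4b:
  (73/47, -207/47) → Z = 98/47
  (-22, 27) → Z = 112
  (-581/26, -171/26) → Z = 3247/13
The feasible region is unbounded (it extends along (-1, 1), (-2, 1)), but Z strictly increases along every unbounded feasible direction, so there is no improving ray and the minimum is attained at a vertex.

The optimum lies where 8a + 6b = -14 and a - 11b = 50.
Solving simultaneously gives a = 73/47, b = -207/47.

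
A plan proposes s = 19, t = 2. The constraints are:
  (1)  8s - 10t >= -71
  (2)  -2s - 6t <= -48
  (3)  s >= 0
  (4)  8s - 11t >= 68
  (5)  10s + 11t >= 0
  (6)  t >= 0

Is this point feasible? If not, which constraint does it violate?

(1): 132 ≥ -71 ✓
(2): -50 ≤ -48 ✓
(3): 19 ≥ 0 ✓
(4): 130 ≥ 68 ✓
(5): 212 ≥ 0 ✓
(6): 2 ≥ 0 ✓

feasible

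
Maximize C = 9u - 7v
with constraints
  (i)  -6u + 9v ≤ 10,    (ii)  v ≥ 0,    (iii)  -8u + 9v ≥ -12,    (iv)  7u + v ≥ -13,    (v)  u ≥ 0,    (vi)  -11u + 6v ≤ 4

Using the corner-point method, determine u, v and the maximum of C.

u = 11, v = 76/9, maximum C = 359/9

Corner points and C = 9u - 7v:
  (11, 76/9) → C = 359/9
  (8/21, 86/63) → C = -386/63
  (3/2, 0) → C = 27/2
  (0, 0) → C = 0
  (0, 2/3) → C = -14/3

The optimum lies where -6u + 9v = 10 and -8u + 9v = -12.
Solving simultaneously gives u = 11, v = 76/9.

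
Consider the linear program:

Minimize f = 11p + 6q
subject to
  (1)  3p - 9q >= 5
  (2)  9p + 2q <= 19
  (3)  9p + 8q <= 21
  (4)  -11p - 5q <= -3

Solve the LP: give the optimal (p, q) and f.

The binding constraints are 9p + 2q = 19 and -11p - 5q = -3.
Solving simultaneously gives p = 89/23, q = -182/23.

p = 89/23, q = -182/23, minimum f = -113/23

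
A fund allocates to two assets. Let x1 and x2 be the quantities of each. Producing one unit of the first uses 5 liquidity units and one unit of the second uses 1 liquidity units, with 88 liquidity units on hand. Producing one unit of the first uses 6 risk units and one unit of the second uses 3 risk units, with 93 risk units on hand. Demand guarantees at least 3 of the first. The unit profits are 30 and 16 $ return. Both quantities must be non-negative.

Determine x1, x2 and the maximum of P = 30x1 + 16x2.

Vertices and P = 30x1 + 16x2:
  (31/2, 0) → P = 465
  (3, 0) → P = 90
  (3, 25) → P = 490

The optimum lies where 6x1 + 3x2 = 93 and x1 = 3.
Solving simultaneously gives x1 = 3, x2 = 25.

x1 = 3, x2 = 25, maximum P = 490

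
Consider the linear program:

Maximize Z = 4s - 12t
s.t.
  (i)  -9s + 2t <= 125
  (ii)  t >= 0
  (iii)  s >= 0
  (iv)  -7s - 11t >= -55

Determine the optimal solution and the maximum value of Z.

Vertices and Z = 4s - 12t:
  (0, 0) → Z = 0
  (55/7, 0) → Z = 220/7
  (0, 5) → Z = -60

s = 55/7, t = 0, maximum Z = 220/7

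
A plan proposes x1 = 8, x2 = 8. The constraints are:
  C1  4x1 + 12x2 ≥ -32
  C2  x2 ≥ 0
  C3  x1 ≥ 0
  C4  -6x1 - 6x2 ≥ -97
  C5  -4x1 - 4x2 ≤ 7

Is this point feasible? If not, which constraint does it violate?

feasible

C1: 128 ≥ -32 ✓
C2: 8 ≥ 0 ✓
C3: 8 ≥ 0 ✓
C4: -96 ≥ -97 ✓
C5: -64 ≤ 7 ✓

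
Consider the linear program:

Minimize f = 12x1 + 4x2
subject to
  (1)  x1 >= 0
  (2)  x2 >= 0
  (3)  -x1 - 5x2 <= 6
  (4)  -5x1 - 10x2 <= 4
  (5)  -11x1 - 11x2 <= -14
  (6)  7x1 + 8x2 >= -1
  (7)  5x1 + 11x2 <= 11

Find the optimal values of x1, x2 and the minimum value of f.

Feasible corners and f = 12x1 + 4x2:
  (14/11, 0) → f = 168/11
  (11/5, 0) → f = 132/5
  (1/2, 17/22) → f = 100/11

The binding constraints are -11x1 - 11x2 = -14 and 5x1 + 11x2 = 11.
Solving simultaneously gives x1 = 1/2, x2 = 17/22.

x1 = 1/2, x2 = 17/22, minimum f = 100/11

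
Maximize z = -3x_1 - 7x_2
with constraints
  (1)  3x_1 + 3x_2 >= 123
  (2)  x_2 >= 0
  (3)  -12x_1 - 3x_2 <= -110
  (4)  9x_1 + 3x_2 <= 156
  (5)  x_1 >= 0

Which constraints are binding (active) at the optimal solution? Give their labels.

(1) and (4)

Feasible corners and z = -3x_1 - 7x_2:
  (11/2, 71/2) → z = -265
  (0, 41) → z = -287
  (0, 52) → z = -364

The maximum is at (11/2, 71/2). Substituting into each constraint, equality holds for (1) and (4); the remaining constraints have slack.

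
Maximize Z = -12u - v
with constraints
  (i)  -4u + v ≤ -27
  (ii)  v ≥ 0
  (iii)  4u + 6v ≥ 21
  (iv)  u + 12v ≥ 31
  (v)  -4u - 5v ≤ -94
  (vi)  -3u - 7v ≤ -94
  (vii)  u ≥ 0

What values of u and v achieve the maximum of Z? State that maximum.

u = 229/24, v = 67/6, maximum Z = -377/3

Corner points and Z = -12u - v:
  (229/24, 67/6) → Z = -377/3
  (94/3, 0) → Z = -376
  (188/13, 94/13) → Z = -2350/13
The feasible region is unbounded (it extends along (1, 4), (1, 0)), but Z strictly decreases along every unbounded feasible direction, so there is no improving ray and the maximum is attained at a vertex.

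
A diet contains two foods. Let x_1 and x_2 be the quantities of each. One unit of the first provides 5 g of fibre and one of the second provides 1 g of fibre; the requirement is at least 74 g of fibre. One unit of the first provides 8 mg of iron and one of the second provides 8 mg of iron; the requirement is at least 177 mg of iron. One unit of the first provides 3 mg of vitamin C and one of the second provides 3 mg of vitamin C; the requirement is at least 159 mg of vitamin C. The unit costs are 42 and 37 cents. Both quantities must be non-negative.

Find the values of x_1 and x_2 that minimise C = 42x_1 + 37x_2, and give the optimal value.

Feasible corners and C = 42x_1 + 37x_2:
  (0, 74) → C = 2738
  (53, 0) → C = 2226
  (21/4, 191/4) → C = 7949/4
The feasible region is unbounded (it extends along (0, 1), (1, 0)), but C strictly increases along every unbounded feasible direction, so there is no improving ray and the minimum is attained at a vertex.

At the optimal vertex, 5x_1 + x_2 = 74 and 3x_1 + 3x_2 = 159.
Solving simultaneously gives x_1 = 21/4, x_2 = 191/4.

x_1 = 21/4, x_2 = 191/4, minimum C = 7949/4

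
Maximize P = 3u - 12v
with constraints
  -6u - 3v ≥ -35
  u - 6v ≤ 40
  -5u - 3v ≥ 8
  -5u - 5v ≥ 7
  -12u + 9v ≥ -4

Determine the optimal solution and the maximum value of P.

The feasible region is unbounded (it extends along (-6, -1), (-1, 1)), but P strictly decreases along every unbounded feasible direction, so there is no improving ray and the maximum is attained at a vertex.

At the optimal vertex, u - 6v = 40 and -12u + 9v = -4.
Solving simultaneously gives u = -16/3, v = -68/9.

u = -16/3, v = -68/9, maximum P = 224/3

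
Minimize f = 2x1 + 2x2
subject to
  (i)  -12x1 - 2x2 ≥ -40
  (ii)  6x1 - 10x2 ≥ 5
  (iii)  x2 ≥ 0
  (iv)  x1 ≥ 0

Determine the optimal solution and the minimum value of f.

x1 = 5/6, x2 = 0, minimum f = 5/3

Vertices and f = 2x1 + 2x2:
  (205/66, 15/11) → f = 295/33
  (10/3, 0) → f = 20/3
  (5/6, 0) → f = 5/3

The optimum lies where 6x1 - 10x2 = 5 and x2 = 0.
Solving simultaneously gives x1 = 5/6, x2 = 0.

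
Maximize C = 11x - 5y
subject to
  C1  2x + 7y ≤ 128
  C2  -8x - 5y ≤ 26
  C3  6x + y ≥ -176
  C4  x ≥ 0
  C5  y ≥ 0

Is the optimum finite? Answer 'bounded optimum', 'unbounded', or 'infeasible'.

bounded optimum

Corner points and C = 11x - 5y:
  (0, 128/7) → C = -640/7
  (64, 0) → C = 704
  (0, 0) → C = 0
The feasible region has finitely many vertices and no improving ray; the maximum is 704 at (64, 0).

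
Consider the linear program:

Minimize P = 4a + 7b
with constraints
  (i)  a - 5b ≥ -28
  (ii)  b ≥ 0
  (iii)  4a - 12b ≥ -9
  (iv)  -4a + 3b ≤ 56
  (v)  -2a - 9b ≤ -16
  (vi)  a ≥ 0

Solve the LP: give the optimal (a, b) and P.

a = 37/20, b = 41/30, minimum P = 509/30

The feasible region is unbounded (it extends along (5, 1), (1, 0)), but P strictly increases along every unbounded feasible direction, so there is no improving ray and the minimum is attained at a vertex.

The binding constraints are 4a - 12b = -9 and -2a - 9b = -16.
Solving simultaneously gives a = 37/20, b = 41/30.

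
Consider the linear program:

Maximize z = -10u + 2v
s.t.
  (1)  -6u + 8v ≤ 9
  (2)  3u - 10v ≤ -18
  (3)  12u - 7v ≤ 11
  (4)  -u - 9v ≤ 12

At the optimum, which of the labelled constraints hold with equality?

Corner points and z = -10u + 2v:
  (3/2, 9/4) → z = -21/2
  (151/54, 29/9) → z = -581/27
  (236/99, 83/33) → z = -1862/99

The maximum is at (3/2, 9/4). Substituting into each constraint, equality holds for (1) and (2); the remaining constraints have slack.

(1) and (2)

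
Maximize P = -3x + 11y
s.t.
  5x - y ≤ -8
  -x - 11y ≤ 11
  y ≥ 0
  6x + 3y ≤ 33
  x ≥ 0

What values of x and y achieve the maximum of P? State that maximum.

x = 0, y = 11, maximum P = 121

Vertices and P = -3x + 11y:
  (3/7, 71/7) → P = 772/7
  (0, 8) → P = 88
  (0, 11) → P = 121

The optimum lies where 6x + 3y = 33 and x = 0.
Solving simultaneously gives x = 0, y = 11.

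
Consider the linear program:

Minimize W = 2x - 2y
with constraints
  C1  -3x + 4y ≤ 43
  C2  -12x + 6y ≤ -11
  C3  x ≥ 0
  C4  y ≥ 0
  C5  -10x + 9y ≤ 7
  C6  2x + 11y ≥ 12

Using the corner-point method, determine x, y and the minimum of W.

Vertices and W = 2x - 2y:
  (359/13, 409/13) → W = -100/13
  (47/16, 97/24) → W = -53/24
  (193/144, 61/72) → W = 71/72
  (6, 0) → W = 12
The feasible region is unbounded (it extends along (4, 3), (1, 0)), but W strictly increases along every unbounded feasible direction, so there is no improving ray and the minimum is attained at a vertex.

x = 359/13, y = 409/13, minimum W = -100/13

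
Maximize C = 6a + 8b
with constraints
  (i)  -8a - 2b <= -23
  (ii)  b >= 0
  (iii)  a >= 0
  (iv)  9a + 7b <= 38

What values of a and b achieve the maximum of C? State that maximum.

Corner points and C = 6a + 8b:
  (23/8, 0) → C = 69/4
  (85/38, 97/38) → C = 643/19
  (38/9, 0) → C = 76/3

a = 85/38, b = 97/38, maximum C = 643/19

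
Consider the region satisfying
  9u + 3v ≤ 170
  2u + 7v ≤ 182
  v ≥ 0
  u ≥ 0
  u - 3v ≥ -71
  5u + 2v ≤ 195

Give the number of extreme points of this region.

5

Intersecting each pair of boundary lines and keeping only the points that satisfy every inequality leaves:
  (644/57, 1298/57)
  (170/9, 0)
  (49/13, 324/13)
  (0, 0)
  (0, 71/3)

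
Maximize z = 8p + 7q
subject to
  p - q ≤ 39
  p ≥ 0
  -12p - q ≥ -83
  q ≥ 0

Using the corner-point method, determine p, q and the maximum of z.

Extreme points and z = 8p + 7q:
  (0, 83) → z = 581
  (0, 0) → z = 0
  (83/12, 0) → z = 166/3

p = 0, q = 83, maximum z = 581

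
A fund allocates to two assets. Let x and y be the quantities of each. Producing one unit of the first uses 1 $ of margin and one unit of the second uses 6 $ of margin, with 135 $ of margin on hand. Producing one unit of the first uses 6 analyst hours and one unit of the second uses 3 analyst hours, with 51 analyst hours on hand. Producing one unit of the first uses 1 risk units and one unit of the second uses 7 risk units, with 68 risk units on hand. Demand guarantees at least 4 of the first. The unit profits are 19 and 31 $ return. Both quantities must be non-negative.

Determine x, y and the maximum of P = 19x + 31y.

Feasible corners and P = 19x + 31y:
  (17/2, 0) → P = 323/2
  (4, 0) → P = 76
  (4, 9) → P = 355

The optimum lies where 6x + 3y = 51 and x = 4.
Solving simultaneously gives x = 4, y = 9.

x = 4, y = 9, maximum P = 355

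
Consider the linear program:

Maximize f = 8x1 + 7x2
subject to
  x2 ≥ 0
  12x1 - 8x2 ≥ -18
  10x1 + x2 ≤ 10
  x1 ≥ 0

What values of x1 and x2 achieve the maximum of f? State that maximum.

x1 = 31/46, x2 = 75/23, maximum f = 649/23

Feasible corners and f = 8x1 + 7x2:
  (1, 0) → f = 8
  (0, 0) → f = 0
  (31/46, 75/23) → f = 649/23
  (0, 9/4) → f = 63/4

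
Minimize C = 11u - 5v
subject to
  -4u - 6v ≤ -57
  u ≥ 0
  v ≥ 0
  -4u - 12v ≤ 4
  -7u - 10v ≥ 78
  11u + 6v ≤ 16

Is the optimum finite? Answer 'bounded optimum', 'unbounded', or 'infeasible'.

infeasible

The boundaries -4u - 6v = -57 and -7u - 10v = 78 meet at (-519, 711/2), but that point violates u ≥ 0. Every candidate vertex is excluded by some other constraint, so the feasible region is empty.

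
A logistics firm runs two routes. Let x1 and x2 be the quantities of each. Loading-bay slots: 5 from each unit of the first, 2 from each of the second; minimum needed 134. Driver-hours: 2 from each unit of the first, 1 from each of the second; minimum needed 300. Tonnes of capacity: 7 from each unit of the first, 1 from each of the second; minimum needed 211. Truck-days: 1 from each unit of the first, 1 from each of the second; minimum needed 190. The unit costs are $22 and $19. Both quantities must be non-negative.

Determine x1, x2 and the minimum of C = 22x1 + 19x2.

x1 = 110, x2 = 80, minimum C = 3940

Corner points and C = 22x1 + 19x2:
  (0, 300) → C = 5700
  (190, 0) → C = 4180
  (110, 80) → C = 3940
The feasible region is unbounded (it extends along (0, 1), (1, 0)), but C strictly increases along every unbounded feasible direction, so there is no improving ray and the minimum is attained at a vertex.

At the optimal vertex, 2x1 + x2 = 300 and x1 + x2 = 190.
Solving simultaneously gives x1 = 110, x2 = 80.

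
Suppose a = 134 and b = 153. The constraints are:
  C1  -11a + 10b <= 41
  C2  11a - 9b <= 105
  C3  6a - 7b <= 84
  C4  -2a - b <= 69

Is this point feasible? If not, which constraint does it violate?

not feasible — violates C1

Constraint C1: -11a + 10b = 56, which is not ≤ 41. All other constraints are satisfied.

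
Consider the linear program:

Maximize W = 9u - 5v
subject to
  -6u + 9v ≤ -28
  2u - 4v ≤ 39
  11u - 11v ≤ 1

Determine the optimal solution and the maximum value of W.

u = -299/33, v = -302/33, maximum W = -1181/33

Feasible corners and W = 9u - 5v:
  (-239/6, -89/3) → W = -1261/6
  (-299/33, -302/33) → W = -1181/33
  (-425/22, -427/22) → W = -845/11

The binding constraints are -6u + 9v = -28 and 11u - 11v = 1.
Solving simultaneously gives u = -299/33, v = -302/33.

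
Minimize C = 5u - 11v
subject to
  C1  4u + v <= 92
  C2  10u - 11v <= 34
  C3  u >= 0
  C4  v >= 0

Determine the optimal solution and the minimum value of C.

u = 0, v = 92, minimum C = -1012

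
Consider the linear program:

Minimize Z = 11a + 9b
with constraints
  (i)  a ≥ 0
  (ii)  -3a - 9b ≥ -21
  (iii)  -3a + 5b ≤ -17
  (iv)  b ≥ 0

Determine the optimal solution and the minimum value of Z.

Vertices and Z = 11a + 9b:
  (43/7, 2/7) → Z = 491/7
  (7, 0) → Z = 77
  (17/3, 0) → Z = 187/3

At the optimal vertex, -3a + 5b = -17 and b = 0.
Solving simultaneously gives a = 17/3, b = 0.

a = 17/3, b = 0, minimum Z = 187/3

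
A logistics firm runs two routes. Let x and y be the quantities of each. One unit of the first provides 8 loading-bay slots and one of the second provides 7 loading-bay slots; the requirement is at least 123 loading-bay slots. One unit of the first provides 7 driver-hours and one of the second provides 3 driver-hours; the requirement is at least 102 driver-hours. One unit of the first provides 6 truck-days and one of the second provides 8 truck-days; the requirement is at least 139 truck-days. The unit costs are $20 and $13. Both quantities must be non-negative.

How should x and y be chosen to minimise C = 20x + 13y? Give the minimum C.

x = 21/2, y = 19/2, minimum C = 667/2

The feasible region is unbounded (it extends along (0, 1), (1, 0)), but C strictly increases along every unbounded feasible direction, so there is no improving ray and the minimum is attained at a vertex.

At the optimal vertex, 7x + 3y = 102 and 6x + 8y = 139.
Solving simultaneously gives x = 21/2, y = 19/2.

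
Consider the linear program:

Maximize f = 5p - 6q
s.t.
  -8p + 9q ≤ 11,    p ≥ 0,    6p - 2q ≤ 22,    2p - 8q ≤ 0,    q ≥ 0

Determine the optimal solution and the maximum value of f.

p = 4, q = 1, maximum f = 14

Corner points and f = 5p - 6q:
  (0, 11/9) → f = -22/3
  (110/19, 121/19) → f = -176/19
  (0, 0) → f = 0
  (4, 1) → f = 14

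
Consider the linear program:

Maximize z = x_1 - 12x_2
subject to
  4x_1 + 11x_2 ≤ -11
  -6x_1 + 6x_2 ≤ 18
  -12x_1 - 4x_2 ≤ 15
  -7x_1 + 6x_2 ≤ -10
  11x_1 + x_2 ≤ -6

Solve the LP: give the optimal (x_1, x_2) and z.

x_1 = -9/32, x_2 = -93/32, maximum z = 1107/32

Vertices and z = x_1 - 12x_2:
  (-1/2, -9/4) → z = 53/2
  (-9/32, -93/32) → z = 1107/32
  (-26/73, -152/73) → z = 1798/73

The binding constraints are -12x_1 - 4x_2 = 15 and 11x_1 + x_2 = -6.
Solving simultaneously gives x_1 = -9/32, x_2 = -93/32.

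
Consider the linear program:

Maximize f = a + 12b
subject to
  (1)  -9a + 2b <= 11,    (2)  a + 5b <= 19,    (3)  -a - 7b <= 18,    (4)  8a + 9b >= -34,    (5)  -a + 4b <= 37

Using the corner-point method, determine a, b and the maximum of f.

Feasible corners and f = a + 12b:
  (-17/47, 182/47) → f = 2167/47
  (-167/97, -218/97) → f = -2783/97
  (223/2, -37/2) → f = -221/2
  (-76/47, -110/47) → f = -1396/47

The optimum lies where -9a + 2b = 11 and a + 5b = 19.
Solving simultaneously gives a = -17/47, b = 182/47.

a = -17/47, b = 182/47, maximum f = 2167/47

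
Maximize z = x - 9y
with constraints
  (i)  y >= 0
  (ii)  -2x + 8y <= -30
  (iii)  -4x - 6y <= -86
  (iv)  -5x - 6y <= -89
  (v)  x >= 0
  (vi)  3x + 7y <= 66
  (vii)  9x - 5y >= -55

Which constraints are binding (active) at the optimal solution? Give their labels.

Corner points and z = x - 9y:
  (43/2, 0) → z = 43/2
  (22, 0) → z = 22
  (103/5, 3/5) → z = 76/5

The maximum is at (22, 0). Substituting into each constraint, equality holds for (i) and (vi); the remaining constraints have slack.

(i) and (vi)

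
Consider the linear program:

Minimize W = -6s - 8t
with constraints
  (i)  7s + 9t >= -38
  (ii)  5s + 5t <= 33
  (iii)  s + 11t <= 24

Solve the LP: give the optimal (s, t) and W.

s = 243/50, t = 87/50, minimum W = -1077/25

Feasible corners and W = -6s - 8t:
  (487/10, -421/10) → W = 223/5
  (-317/34, 103/34) → W = 539/17
  (243/50, 87/50) → W = -1077/25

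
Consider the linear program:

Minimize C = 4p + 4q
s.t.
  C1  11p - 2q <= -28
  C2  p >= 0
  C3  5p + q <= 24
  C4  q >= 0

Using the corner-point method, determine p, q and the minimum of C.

Vertices and C = 4p + 4q:
  (0, 14) → C = 56
  (20/21, 404/21) → C = 1696/21
  (0, 24) → C = 96

p = 0, q = 14, minimum C = 56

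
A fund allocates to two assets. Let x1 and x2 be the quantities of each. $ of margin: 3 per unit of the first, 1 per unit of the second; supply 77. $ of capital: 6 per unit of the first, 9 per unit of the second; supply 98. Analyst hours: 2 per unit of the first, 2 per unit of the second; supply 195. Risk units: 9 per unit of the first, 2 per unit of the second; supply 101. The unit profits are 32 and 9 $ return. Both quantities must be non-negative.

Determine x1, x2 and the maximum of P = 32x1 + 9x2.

x1 = 31/3, x2 = 4, maximum P = 1100/3

Extreme points and P = 32x1 + 9x2:
  (0, 0) → P = 0
  (0, 98/9) → P = 98
  (101/9, 0) → P = 3232/9
  (31/3, 4) → P = 1100/3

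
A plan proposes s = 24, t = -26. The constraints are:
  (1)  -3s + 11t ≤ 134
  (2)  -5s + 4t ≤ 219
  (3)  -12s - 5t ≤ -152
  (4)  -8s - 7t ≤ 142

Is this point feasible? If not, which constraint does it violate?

feasible

(1): -358 ≤ 134 ✓
(2): -224 ≤ 219 ✓
(3): -158 ≤ -152 ✓
(4): -10 ≤ 142 ✓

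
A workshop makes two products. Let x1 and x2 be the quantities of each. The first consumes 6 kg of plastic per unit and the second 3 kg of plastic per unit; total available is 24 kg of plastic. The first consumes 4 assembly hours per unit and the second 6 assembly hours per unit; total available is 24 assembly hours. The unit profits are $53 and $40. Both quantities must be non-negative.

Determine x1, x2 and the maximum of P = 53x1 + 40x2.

x1 = 3, x2 = 2, maximum P = 239

The binding constraints are 6x1 + 3x2 = 24 and 4x1 + 6x2 = 24.
Solving simultaneously gives x1 = 3, x2 = 2.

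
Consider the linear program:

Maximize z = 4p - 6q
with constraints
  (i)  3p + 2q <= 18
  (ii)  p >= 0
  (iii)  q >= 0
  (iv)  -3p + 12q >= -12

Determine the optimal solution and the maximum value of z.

The optimum lies where 3p + 2q = 18 and -3p + 12q = -12.
Solving simultaneously gives p = 40/7, q = 3/7.

p = 40/7, q = 3/7, maximum z = 142/7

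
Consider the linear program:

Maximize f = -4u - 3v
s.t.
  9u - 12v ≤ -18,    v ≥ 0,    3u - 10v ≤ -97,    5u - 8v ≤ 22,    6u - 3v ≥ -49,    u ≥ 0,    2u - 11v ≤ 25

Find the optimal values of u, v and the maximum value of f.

Corner points and f = -4u - 3v:
  (164/9, 91/6) → f = -2131/18
  (0, 97/10) → f = -291/10
  (0, 49/3) → f = -49
The feasible region is unbounded (it extends along (4, 3), (1, 2)), but f strictly decreases along every unbounded feasible direction, so there is no improving ray and the maximum is attained at a vertex.

The optimum lies where 3u - 10v = -97 and u = 0.
Solving simultaneously gives u = 0, v = 97/10.

u = 0, v = 97/10, maximum f = -291/10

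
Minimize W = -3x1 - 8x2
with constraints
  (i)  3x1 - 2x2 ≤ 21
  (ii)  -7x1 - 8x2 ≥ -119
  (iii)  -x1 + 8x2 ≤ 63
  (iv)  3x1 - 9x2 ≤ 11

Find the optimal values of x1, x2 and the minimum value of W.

Feasible corners and W = -3x1 - 8x2:
  (203/19, 105/19) → W = -1449/19
  (167/21, 10/7) → W = -247/7
  (7, 35/4) → W = -91
The feasible region is unbounded (it extends along (-3, -1), (-8, -1)), but W strictly increases along every unbounded feasible direction, so there is no improving ray and the minimum is attained at a vertex.

The optimum lies where -7x1 - 8x2 = -119 and -x1 + 8x2 = 63.
Solving simultaneously gives x1 = 7, x2 = 35/4.

x1 = 7, x2 = 35/4, minimum W = -91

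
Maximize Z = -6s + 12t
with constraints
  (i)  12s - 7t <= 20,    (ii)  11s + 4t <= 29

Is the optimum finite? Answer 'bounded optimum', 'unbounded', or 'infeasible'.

From the feasible point (283/125, 128/125), moving in the direction (-4, 11) keeps every constraint satisfied while Z increases without bound.

unbounded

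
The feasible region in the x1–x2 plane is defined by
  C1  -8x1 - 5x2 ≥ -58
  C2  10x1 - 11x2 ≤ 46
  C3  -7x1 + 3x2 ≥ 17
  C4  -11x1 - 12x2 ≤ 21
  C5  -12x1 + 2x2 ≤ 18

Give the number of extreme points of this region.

Pairwise boundary intersections that survive every other constraint:
  (89/59, 542/59)
  (13/38, 210/19)
  (-10/11, 39/11)

3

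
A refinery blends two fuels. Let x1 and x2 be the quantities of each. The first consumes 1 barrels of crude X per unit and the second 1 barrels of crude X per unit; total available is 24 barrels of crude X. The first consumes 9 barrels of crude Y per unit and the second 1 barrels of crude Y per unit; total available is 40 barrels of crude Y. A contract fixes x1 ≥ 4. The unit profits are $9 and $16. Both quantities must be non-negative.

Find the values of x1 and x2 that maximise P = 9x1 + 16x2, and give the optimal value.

x1 = 4, x2 = 4, maximum P = 100

Feasible corners and P = 9x1 + 16x2:
  (40/9, 0) → P = 40
  (4, 0) → P = 36
  (4, 4) → P = 100

The optimum lies where 9x1 + x2 = 40 and x1 = 4.
Solving simultaneously gives x1 = 4, x2 = 4.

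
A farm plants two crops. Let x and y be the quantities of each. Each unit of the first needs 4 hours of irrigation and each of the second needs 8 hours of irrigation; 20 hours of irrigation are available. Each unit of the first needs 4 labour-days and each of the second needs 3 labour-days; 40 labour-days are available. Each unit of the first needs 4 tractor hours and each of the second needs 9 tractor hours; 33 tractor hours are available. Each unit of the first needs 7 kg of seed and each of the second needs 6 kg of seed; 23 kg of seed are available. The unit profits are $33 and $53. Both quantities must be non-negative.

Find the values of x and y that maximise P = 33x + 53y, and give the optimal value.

Vertices and P = 33x + 53y:
  (0, 0) → P = 0
  (0, 5/2) → P = 265/2
  (23/7, 0) → P = 759/7
  (2, 3/2) → P = 291/2

The optimum lies where 4x + 8y = 20 and 7x + 6y = 23.
Solving simultaneously gives x = 2, y = 3/2.

x = 2, y = 3/2, maximum P = 291/2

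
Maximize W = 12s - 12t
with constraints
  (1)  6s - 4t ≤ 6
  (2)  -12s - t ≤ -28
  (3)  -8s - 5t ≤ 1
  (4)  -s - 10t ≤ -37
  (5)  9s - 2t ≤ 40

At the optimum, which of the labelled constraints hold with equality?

(1) and (4)

Feasible corners and W = 12s - 12t:
  (13/4, 27/8) → W = -3/2
  (37/6, 31/4) → W = -19
  (243/119, 416/119) → W = -2076/119
The feasible region is unbounded (it extends along (2, 9), (-1, 12)), but W strictly decreases along every unbounded feasible direction, so there is no improving ray and the maximum is attained at a vertex.

The maximum is at (13/4, 27/8). Substituting into each constraint, equality holds for (1) and (4); the remaining constraints have slack.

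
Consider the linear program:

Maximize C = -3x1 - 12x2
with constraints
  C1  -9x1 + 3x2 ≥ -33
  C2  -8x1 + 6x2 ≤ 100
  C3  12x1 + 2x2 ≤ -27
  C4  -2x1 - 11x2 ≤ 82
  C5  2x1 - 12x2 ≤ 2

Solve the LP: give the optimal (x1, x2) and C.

Extreme points and C = -3x1 - 12x2:
  (-181/44, 123/11) → C = -5361/44
  (-101/7, -18/7) → C = 519/7
  (-80/37, -39/74) → C = 474/37

The binding constraints are -8x1 + 6x2 = 100 and 2x1 - 12x2 = 2.
Solving simultaneously gives x1 = -101/7, x2 = -18/7.

x1 = -101/7, x2 = -18/7, maximum C = 519/7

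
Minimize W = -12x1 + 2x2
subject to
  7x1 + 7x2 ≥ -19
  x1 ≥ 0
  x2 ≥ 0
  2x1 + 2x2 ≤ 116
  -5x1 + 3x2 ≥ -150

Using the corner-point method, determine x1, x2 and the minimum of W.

Extreme points and W = -12x1 + 2x2:
  (0, 0) → W = 0
  (0, 58) → W = 116
  (30, 0) → W = -360
  (81/2, 35/2) → W = -451

x1 = 81/2, x2 = 35/2, minimum W = -451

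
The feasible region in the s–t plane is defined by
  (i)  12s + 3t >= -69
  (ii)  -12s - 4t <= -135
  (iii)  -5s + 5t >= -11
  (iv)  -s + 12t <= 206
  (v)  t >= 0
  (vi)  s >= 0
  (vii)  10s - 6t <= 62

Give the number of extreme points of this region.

Pairwise boundary intersections that survive every other constraint:
  (719/80, 543/80)
  (199/37, 2607/148)
  (61/5, 10)
  (330/19, 1061/57)

4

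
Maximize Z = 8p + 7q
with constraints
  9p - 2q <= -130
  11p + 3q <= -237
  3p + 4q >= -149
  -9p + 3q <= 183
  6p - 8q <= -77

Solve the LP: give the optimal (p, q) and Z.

p = -21, q = -2, maximum Z = -182

Extreme points and Z = 8p + 7q:
  (-21, -2) → Z = -182
  (-2127/106, -575/106) → Z = -397/2
  (-137/6, -15/2) → Z = -1411/6

The optimum lies where 11p + 3q = -237 and -9p + 3q = 183.
Solving simultaneously gives p = -21, q = -2.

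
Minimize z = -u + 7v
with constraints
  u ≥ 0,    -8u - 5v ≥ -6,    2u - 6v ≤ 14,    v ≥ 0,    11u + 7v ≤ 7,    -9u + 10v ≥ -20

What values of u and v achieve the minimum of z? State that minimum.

Extreme points and z = -u + 7v:
  (0, 0) → z = 0
  (0, 1) → z = 7
  (7/11, 0) → z = -7/11

The binding constraints are v = 0 and 11u + 7v = 7.
Solving simultaneously gives u = 7/11, v = 0.

u = 7/11, v = 0, minimum z = -7/11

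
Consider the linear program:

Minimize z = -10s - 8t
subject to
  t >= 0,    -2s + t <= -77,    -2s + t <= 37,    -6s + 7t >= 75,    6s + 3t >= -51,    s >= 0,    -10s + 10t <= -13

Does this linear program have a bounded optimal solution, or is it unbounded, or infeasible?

From the feasible point (841/10, 414/5), moving in the direction (10, 10) keeps every constraint satisfied while z decreases without bound.

unbounded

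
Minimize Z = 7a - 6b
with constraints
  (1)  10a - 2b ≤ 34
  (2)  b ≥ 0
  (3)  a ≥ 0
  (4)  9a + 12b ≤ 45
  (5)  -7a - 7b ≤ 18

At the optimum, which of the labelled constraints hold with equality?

(3) and (4)

Extreme points and Z = 7a - 6b:
  (17/5, 0) → Z = 119/5
  (83/23, 24/23) → Z = 19
  (0, 0) → Z = 0
  (0, 15/4) → Z = -45/2

The minimum is at (0, 15/4). Substituting into each constraint, equality holds for (3) and (4); the remaining constraints have slack.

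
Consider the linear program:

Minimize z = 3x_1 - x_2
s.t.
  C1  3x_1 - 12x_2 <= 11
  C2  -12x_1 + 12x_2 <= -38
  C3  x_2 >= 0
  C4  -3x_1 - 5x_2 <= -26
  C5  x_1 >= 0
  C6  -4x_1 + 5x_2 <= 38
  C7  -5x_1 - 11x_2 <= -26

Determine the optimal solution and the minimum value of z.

Extreme points and z = 3x_1 - x_2:
  (367/51, 15/17) → z = 352/17
  (251/48, 33/16) → z = 109/8
  (323/6, 152/3) → z = 665/6
The feasible region is unbounded (it extends along (5, 4), (4, 1)), but z strictly increases along every unbounded feasible direction, so there is no improving ray and the minimum is attained at a vertex.

The optimum lies where -12x_1 + 12x_2 = -38 and -3x_1 - 5x_2 = -26.
Solving simultaneously gives x_1 = 251/48, x_2 = 33/16.

x_1 = 251/48, x_2 = 33/16, minimum z = 109/8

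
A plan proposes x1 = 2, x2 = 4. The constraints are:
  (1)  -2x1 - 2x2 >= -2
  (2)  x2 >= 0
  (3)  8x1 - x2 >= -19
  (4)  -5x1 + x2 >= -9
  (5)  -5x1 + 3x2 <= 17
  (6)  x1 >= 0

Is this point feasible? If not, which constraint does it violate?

Constraint (1): -2x1 - 2x2 = -12, which is not ≥ -2. All other constraints are satisfied.

not feasible — violates (1)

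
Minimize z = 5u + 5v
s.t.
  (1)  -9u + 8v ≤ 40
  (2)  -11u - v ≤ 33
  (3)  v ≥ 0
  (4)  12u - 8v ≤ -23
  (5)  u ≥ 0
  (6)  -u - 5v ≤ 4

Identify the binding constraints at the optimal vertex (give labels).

Extreme points and z = 5u + 5v:
  (17/3, 91/8) → z = 2045/24
  (0, 5) → z = 25
  (0, 23/8) → z = 115/8

The minimum is at (0, 23/8). Substituting into each constraint, equality holds for (4) and (5); the remaining constraints have slack.

(4) and (5)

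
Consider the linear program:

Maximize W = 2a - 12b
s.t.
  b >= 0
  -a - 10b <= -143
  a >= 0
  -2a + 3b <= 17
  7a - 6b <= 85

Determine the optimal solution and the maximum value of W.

a = 427/19, b = 229/19, maximum W = -1894/19

Vertices and W = 2a - 12b:
  (259/23, 303/23) → W = -3118/23
  (427/19, 229/19) → W = -1894/19
  (119/3, 289/9) → W = -306

The binding constraints are -a - 10b = -143 and 7a - 6b = 85.
Solving simultaneously gives a = 427/19, b = 229/19.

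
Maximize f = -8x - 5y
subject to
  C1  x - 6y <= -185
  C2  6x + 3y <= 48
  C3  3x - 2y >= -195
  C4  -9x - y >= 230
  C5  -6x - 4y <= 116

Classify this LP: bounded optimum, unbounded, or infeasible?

bounded optimum

Corner points and f = -8x - 5y:
  (-313/11, 287/11) → f = 1069/11
  (-359/10, 497/20) → f = 3259/20
  (-655/21, 355/7) → f = -85/21
  (-253/6, 137/4) → f = 1993/12
The feasible region has finitely many vertices and no improving ray; the maximum is 1993/12 at (-253/6, 137/4).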